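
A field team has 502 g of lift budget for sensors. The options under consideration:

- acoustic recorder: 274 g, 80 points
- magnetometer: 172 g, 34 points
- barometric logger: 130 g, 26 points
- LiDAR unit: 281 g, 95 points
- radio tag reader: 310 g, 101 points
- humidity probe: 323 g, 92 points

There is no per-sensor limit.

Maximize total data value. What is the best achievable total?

Filling by ratio: barometric logger + LiDAR unit for 121, with 91 g left unused.
The 411 g tied up in barometric logger and LiDAR unit is better spent on magnetometer + radio tag reader — total rises to 135 (482 g).
Every other selection either busts 502 g or fails to beat 135.

135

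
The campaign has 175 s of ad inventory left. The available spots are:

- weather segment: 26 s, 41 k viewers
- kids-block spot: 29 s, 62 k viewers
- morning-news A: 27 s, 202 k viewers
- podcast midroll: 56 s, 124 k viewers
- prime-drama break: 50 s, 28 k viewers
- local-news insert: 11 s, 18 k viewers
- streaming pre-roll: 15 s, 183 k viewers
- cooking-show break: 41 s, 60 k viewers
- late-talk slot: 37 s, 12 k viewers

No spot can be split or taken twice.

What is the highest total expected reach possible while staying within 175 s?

631

Density check — streaming pre-roll 12.20, morning-news A 7.48, podcast midroll 2.21, kids-block spot 2.14 are the best per s.
Taking the top-ratio spots first gives weather segment + kids-block spot + morning-news A + podcast midroll + local-news insert + streaming pre-roll for 630 (164 s).
Dropping weather segment and local-news insert frees 37 s; slotting in cooking-show break (41 s) lifts the total to 631 at 168 s.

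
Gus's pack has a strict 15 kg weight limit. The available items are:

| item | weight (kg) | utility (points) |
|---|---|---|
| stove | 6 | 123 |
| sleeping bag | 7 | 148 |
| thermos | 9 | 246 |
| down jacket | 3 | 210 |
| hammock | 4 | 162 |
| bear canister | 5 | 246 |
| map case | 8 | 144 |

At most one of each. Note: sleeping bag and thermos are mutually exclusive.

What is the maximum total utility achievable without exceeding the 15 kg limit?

618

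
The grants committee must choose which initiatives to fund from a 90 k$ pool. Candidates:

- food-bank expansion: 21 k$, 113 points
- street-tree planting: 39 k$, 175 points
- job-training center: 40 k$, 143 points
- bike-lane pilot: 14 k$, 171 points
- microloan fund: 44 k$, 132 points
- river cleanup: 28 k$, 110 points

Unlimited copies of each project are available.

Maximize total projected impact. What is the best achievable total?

Taking 6×bike-lane pilot: 84 k$ used, 1026 in projected impact.
That's the maximum — no swap from here does better than 1026.

1026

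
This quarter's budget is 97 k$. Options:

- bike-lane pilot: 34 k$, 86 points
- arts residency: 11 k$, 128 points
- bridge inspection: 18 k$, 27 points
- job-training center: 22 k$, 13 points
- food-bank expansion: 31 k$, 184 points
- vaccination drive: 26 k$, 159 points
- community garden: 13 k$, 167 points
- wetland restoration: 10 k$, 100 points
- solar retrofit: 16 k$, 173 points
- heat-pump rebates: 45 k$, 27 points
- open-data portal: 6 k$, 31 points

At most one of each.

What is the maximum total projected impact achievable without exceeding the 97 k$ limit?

811

Ranking by ratio (projected impact/k$): community garden 12.85, arts residency 11.64, solar retrofit 10.81, wetland restoration 10.00.
Taking the top-ratio projects first gives arts residency + vaccination drive + community garden + wetland restoration + solar retrofit + open-data portal for 758 (82 k$).
Dropping wetland restoration and open-data portal frees 16 k$; slotting in food-bank expansion (31 k$) lifts the total to 811 at 97 k$.
Every other selection either busts 97 k$ or fails to beat 811.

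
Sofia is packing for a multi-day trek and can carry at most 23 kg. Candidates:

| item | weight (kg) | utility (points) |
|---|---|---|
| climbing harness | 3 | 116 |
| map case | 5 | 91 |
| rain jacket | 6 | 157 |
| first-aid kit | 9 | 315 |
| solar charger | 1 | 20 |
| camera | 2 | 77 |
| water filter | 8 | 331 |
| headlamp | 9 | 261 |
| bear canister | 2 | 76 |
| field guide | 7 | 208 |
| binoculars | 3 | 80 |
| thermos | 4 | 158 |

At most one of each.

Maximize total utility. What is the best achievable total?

881

A density-first pass picks climbing harness + solar charger + camera + water filter + bear canister + binoculars + thermos — 858 at 23 kg.
A better packing is first-aid kit + camera + water filter + thermos: 23 kg, total 881.
Nothing else within 23 kg beats 881.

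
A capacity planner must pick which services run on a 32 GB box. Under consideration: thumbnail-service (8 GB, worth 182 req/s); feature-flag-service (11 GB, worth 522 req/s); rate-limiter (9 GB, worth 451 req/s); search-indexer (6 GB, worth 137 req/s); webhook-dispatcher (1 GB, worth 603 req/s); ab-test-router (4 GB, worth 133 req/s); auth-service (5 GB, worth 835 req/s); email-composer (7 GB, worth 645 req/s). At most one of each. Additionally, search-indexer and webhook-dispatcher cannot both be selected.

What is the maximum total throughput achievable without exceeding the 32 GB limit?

2787

Thumbnail-service + feature-flag-service + webhook-dispatcher + auth-service + email-composer uses 32 of the 32 GB and totals 2787.
An exhaustive check of the 256 subsets confirms 2787.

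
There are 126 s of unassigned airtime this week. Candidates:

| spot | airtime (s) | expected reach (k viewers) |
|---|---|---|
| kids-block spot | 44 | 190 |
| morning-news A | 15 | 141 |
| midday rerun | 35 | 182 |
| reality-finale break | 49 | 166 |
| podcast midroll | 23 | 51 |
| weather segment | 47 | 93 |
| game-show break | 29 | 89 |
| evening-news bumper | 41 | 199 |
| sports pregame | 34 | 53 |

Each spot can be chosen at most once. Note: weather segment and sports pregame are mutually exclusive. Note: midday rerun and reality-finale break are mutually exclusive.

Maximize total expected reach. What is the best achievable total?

611

Best packing: morning-news A + midday rerun + game-show break + evening-news bumper — 120 s, 611 total.
That's the maximum — no feasible swap from here does better than 611.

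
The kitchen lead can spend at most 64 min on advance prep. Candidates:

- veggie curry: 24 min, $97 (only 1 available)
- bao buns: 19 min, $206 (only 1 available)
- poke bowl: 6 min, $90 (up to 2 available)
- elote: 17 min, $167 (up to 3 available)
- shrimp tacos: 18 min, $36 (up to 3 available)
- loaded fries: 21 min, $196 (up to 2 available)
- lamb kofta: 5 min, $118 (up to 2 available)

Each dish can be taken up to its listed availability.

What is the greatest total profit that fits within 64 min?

818

By profit per min: lamb kofta 23.60, poke bowl 15.00, bao buns 10.84 lead.
Greedy by ratio would take bao buns + 2×poke bowl + elote + 2×lamb kofta: 58 min used, total 789.
Replace elote with loaded fries: the trade gains 29 net, giving 818 at 62 min.
Nothing else within 64 min beats 818.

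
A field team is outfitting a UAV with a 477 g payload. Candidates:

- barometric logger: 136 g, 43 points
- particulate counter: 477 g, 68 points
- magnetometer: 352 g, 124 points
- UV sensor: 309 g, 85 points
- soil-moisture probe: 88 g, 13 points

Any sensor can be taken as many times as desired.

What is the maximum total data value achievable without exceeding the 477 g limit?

By data value per g: magnetometer 0.35, barometric logger 0.32, UV sensor 0.28 lead.
The ratio ordering already packs tightly: magnetometer + soil-moisture probe, 440 g, 137.
That's the maximum — no swap from here does better than 137.

137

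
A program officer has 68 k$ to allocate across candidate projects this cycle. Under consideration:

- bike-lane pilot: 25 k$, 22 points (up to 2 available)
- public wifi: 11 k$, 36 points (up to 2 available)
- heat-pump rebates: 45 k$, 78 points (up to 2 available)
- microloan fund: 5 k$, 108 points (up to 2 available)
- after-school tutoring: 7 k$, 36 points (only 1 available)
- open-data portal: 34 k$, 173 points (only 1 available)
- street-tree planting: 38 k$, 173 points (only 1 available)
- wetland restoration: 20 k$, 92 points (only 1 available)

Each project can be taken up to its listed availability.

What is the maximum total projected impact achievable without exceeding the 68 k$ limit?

Taking the top-ratio projects first gives public wifi + 2×microloan fund + after-school tutoring + open-data portal for 461 (62 k$).
A better packing is 2×microloan fund + street-tree planting + wetland restoration: 68 k$, total 481.
Every other selection either busts 68 k$ or exceeds an availability limit or fails to beat 481.

481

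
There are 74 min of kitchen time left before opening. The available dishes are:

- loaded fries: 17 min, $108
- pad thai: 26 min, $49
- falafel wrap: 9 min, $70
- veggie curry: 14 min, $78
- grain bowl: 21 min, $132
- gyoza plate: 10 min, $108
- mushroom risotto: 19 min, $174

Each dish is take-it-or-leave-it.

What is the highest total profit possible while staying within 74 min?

562

Ranking by ratio (profit/min): gyoza plate 10.80, mushroom risotto 9.16, falafel wrap 7.78.
Greedy by ratio would take loaded fries + falafel wrap + veggie curry + gyoza plate + mushroom risotto: 69 min used, total 538.
Dropping loaded fries frees 17 min; slotting in grain bowl (21 min) lifts the total to 562 at 73 min.
That's the maximum — no swap from here does better than 562.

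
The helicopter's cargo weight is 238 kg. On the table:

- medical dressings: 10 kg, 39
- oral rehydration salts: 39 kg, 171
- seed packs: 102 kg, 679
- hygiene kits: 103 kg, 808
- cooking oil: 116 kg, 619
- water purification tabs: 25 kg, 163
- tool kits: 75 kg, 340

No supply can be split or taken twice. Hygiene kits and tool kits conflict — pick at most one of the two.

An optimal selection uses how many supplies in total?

3

Best achievable people served is 1650.
One optimal bundle: seed packs + hygiene kits + water purification tabs (230 kg).
Every optimal selection uses 3 supplies.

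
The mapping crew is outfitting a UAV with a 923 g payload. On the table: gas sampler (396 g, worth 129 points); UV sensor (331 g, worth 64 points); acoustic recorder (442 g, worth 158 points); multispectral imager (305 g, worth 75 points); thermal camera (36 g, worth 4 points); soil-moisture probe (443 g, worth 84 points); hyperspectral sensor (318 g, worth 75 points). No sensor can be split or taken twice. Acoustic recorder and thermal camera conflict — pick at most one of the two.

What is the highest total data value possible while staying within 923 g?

Density check — acoustic recorder 0.36, gas sampler 0.33, multispectral imager 0.25, hyperspectral sensor 0.24 are the best per g.
Taking gas sampler + acoustic recorder: 838 g used, 287 in data value.

287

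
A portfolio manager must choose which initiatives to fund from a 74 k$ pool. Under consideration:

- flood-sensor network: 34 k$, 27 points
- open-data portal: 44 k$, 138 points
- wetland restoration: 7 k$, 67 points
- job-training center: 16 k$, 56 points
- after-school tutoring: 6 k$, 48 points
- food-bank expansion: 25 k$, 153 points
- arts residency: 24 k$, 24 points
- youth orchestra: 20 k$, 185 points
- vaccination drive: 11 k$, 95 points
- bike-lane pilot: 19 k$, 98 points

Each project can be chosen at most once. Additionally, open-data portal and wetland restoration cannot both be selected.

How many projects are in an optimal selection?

5

Best achievable projected impact is 548.
wetland restoration + after-school tutoring + food-bank expansion + youth orchestra + vaccination drive hits 548 at 69 k$.
Every optimal selection uses 5 projects.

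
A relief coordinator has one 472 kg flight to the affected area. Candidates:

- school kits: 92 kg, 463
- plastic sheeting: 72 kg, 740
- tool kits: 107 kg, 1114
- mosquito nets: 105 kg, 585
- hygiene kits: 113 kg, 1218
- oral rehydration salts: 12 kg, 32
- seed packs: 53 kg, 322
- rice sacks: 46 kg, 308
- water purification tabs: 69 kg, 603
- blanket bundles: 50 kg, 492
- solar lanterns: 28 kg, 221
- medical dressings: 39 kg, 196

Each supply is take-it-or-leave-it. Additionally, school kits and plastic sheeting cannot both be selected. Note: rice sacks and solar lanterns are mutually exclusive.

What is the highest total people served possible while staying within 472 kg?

4507

Filling by ratio: plastic sheeting + tool kits + hygiene kits + oral rehydration salts + water purification tabs + blanket bundles + solar lanterns for 4420, with 21 kg left unused.
Dropping solar lanterns frees 28 kg; slotting in rice sacks (46 kg) lifts the total to 4507 at 469 kg.
Every other selection either busts 472 kg or breaks a pairing rule or fails to beat 4507.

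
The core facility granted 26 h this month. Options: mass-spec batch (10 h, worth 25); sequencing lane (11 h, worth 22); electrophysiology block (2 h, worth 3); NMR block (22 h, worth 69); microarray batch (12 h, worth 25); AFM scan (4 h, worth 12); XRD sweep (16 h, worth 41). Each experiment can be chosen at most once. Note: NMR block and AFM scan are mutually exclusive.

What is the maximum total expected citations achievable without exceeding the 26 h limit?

72

Ranking by ratio (expected citations/h): NMR block 3.14, AFM scan 3.00, XRD sweep 2.56, mass-spec batch 2.50.
Taking electrophysiology block + NMR block: 24 h used, 72 in expected citations.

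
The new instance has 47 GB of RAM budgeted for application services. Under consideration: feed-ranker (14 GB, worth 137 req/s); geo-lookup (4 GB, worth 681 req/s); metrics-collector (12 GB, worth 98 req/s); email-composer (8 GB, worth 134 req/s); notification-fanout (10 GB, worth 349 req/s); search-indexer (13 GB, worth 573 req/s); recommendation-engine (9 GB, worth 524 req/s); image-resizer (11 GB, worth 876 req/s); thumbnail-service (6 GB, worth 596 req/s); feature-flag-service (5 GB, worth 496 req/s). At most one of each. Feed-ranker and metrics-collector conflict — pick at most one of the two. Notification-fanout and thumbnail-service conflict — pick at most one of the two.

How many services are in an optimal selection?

6

Optimal total is 3356.
geo-lookup + email-composer + search-indexer + image-resizer + thumbnail-service + feature-flag-service hits 3356 at 47 GB.
All optima have 6 services.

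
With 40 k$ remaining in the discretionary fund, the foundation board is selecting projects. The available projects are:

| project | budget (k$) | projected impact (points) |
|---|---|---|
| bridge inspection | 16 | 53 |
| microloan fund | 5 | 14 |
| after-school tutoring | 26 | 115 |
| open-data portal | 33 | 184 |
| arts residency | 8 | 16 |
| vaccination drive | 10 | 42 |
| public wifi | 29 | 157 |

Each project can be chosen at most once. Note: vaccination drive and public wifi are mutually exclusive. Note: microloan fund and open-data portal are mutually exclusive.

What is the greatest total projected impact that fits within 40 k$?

Best packing: open-data portal — 33 k$, 184 total.
Runner-up arts residency + public wifi tops out at 173.

184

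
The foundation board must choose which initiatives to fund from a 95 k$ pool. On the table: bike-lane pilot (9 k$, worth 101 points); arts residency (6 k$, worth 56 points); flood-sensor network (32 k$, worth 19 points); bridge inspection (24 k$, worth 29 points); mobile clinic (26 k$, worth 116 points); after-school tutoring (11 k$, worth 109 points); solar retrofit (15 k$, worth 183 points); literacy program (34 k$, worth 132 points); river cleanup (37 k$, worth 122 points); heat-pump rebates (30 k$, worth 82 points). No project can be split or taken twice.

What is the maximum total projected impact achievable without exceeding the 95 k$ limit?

641

Density check — solar retrofit 12.20, bike-lane pilot 11.22, after-school tutoring 9.91, arts residency 9.33 are the best per k$.
The ratio heuristic lands on bike-lane pilot + arts residency + bridge inspection + mobile clinic + after-school tutoring + solar retrofit (594) but leaves 4 k$ idle.
Dropping arts residency and bridge inspection frees 30 k$; slotting in literacy program (34 k$) lifts the total to 641 at 95 k$.
No other feasible combination exceeds 641.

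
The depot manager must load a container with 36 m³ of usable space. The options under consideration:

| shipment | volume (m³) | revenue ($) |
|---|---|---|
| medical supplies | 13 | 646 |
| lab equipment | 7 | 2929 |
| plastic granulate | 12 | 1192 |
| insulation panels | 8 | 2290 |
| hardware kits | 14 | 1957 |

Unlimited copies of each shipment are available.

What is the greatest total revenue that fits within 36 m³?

The ratio ordering already packs tightly: 5×lab equipment, 35 m³, 14645.

14645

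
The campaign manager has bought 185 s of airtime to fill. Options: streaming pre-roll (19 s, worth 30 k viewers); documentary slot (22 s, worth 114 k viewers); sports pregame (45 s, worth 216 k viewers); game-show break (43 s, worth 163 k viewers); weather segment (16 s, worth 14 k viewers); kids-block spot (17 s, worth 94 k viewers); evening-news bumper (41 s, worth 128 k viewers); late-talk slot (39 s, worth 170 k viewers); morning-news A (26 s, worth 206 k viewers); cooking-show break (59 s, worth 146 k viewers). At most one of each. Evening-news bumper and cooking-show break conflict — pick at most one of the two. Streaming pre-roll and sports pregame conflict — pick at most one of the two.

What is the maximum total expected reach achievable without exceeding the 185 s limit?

By expected reach per s: morning-news A 7.92, kids-block spot 5.53, documentary slot 5.18, sports pregame 4.80 lead.
Taking documentary slot + sports pregame + game-show break + late-talk slot + morning-news A: 175 s used, 869 in expected reach.
An exhaustive check of the 1024 subsets confirms 869.

869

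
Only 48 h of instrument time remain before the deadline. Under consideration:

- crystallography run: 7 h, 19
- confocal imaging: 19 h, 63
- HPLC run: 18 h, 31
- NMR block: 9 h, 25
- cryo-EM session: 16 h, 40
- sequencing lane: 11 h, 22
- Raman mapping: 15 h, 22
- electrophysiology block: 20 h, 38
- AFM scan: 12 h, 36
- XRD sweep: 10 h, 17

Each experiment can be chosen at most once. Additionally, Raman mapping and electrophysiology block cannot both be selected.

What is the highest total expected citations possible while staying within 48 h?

143

Ranking by ratio (expected citations/h): confocal imaging 3.32, AFM scan 3.00, NMR block 2.78, crystallography run 2.71.
Taking crystallography run + confocal imaging + NMR block + AFM scan: 47 h used, 143 in expected citations.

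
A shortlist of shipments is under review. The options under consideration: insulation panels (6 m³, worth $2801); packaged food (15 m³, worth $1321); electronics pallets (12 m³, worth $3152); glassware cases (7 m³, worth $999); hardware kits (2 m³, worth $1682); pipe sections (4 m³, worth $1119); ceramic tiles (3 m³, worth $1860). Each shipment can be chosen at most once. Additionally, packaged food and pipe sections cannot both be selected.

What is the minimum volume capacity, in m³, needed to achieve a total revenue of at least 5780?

Look for the lowest-volume combination reaching 5780.
insulation panels + hardware kits + ceramic tiles: 6343 revenue at 11 m³.
No combination under 11 m³ hits 5780.

11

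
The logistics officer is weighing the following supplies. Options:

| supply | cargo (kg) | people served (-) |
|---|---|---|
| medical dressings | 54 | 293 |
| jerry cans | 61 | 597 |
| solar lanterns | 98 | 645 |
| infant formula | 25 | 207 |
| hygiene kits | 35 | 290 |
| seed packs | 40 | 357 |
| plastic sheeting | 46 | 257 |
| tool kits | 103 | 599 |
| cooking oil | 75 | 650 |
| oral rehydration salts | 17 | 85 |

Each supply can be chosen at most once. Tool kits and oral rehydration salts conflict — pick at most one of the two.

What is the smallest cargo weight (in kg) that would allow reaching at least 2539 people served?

Minimise kg subject to total people served ≥ 2539.
Taking jerry cans + solar lanterns + hygiene kits + seed packs + cooking oil gives 2539 (≥ 2539) for 309 kg.
Below 309 kg the best achievable stays under 2539.

309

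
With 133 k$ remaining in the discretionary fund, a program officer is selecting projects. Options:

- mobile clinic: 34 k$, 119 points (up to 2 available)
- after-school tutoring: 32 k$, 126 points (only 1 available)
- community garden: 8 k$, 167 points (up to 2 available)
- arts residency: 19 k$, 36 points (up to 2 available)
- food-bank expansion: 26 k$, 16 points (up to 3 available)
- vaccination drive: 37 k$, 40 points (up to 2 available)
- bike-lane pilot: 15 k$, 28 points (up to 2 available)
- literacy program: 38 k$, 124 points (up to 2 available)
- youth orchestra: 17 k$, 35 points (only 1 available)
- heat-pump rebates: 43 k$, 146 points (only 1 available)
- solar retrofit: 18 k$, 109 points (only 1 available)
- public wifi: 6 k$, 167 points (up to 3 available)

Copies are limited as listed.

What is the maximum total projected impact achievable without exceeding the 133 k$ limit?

1217

The ratio ordering already packs tightly: mobile clinic + after-school tutoring + 2×community garden + bike-lane pilot + solar retrofit + 3×public wifi, 133 k$, 1217.
That's the maximum — no swap from here does better than 1217.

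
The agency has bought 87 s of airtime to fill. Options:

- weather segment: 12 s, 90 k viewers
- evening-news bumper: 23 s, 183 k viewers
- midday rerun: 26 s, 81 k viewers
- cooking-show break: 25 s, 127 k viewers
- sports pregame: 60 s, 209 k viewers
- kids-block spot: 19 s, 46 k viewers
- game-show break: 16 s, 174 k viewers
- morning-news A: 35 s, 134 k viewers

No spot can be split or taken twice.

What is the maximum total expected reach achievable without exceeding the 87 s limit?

Greedy by ratio would take weather segment + evening-news bumper + cooking-show break + game-show break: 76 s used, total 574.
Replace cooking-show break with morning-news A: the trade gains 7 net, giving 581 at 86 s.
Nothing else within 87 s beats 581.

581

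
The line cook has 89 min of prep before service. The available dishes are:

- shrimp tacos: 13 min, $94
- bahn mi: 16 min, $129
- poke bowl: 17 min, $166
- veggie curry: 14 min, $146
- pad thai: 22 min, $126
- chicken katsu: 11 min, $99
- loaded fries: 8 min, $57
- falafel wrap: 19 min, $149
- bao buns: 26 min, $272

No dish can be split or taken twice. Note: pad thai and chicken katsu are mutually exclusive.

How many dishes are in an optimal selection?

Optimal total is 834.
One optimal bundle: shrimp tacos + poke bowl + veggie curry + chicken katsu + loaded fries + bao buns (89 min).
Every optimal selection uses 6 dishes.

6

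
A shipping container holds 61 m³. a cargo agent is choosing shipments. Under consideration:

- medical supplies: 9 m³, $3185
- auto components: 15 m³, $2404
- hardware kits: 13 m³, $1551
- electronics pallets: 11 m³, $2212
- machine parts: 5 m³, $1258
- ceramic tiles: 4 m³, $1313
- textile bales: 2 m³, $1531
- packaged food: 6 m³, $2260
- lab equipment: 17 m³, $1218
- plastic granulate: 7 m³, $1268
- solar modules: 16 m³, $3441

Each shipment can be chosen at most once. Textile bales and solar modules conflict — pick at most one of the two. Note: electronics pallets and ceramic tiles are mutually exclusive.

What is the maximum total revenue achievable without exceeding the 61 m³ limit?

14770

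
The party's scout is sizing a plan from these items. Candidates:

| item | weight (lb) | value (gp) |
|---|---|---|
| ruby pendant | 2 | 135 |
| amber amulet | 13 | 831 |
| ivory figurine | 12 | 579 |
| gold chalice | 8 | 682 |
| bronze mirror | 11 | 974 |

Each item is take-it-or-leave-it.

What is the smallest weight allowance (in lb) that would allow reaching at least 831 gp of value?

11

Need the lightest bundle worth ≥ 831.
bronze mirror: 974 value at 11 lb.
Any bundle with less than 11 lb falls short of 831.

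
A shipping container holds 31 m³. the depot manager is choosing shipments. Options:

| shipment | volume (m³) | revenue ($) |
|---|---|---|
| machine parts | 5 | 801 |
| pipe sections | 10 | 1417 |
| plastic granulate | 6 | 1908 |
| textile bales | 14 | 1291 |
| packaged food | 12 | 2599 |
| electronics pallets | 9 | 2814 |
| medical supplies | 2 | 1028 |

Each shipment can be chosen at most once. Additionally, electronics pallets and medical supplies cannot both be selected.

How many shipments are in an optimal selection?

3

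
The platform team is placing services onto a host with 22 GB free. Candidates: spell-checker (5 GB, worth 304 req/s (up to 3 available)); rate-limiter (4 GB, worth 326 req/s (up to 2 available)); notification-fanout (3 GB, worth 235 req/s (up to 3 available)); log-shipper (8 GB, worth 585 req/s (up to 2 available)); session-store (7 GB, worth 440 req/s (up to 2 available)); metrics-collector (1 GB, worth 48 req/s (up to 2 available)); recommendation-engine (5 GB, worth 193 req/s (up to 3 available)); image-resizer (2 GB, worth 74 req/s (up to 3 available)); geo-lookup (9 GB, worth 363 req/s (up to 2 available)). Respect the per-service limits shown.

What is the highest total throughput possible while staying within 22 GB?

1707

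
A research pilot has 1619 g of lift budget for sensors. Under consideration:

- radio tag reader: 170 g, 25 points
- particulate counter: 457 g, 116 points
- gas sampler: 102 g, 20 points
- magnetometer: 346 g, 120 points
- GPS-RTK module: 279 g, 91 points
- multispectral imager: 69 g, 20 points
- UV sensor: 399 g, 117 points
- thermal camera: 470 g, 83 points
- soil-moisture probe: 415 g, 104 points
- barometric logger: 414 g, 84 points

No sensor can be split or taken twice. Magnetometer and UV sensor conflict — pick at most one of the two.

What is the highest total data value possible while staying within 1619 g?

Best packing: particulate counter + gas sampler + magnetometer + GPS-RTK module + soil-moisture probe — 1599 g, 451 total.

451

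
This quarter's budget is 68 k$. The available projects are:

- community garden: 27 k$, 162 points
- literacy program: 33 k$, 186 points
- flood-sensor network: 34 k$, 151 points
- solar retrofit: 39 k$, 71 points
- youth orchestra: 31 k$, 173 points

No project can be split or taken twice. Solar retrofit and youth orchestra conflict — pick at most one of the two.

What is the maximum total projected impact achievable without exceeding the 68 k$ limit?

359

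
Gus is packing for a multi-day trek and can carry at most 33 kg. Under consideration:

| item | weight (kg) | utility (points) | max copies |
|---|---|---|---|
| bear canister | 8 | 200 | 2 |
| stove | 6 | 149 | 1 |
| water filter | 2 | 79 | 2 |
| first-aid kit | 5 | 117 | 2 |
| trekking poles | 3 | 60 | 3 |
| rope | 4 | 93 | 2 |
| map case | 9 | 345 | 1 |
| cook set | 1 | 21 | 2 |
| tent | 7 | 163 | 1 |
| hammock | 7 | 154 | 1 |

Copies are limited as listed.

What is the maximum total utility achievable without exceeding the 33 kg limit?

996

The ratio ordering already packs tightly: 2×bear canister + 2×water filter + rope + map case, 33 kg, 996.
That's the maximum — no swap from here does better than 996.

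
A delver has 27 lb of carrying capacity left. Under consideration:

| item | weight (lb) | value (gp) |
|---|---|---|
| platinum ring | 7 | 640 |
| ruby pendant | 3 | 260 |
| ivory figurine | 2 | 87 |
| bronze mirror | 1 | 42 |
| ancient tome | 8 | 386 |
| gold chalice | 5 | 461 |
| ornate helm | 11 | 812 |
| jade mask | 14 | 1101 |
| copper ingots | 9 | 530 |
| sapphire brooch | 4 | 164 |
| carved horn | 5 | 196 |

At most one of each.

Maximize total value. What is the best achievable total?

Greedy by ratio would take platinum ring + ruby pendant + bronze mirror + gold chalice + ornate helm: 27 lb used, total 2215.
Replace ruby pendant and ornate helm with jade mask: the trade gains 29 net, giving 2244 at 27 lb.
Every other selection either busts 27 lb or fails to beat 2244.

2244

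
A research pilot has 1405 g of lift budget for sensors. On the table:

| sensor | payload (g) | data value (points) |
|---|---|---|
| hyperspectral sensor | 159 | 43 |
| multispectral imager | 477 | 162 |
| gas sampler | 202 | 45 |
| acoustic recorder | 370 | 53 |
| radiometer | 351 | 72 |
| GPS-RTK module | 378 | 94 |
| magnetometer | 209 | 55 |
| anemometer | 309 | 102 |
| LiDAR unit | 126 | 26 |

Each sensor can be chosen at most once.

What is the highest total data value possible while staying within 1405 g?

413

Ranking by ratio (data value/g): multispectral imager 0.34, anemometer 0.33, hyperspectral sensor 0.27, magnetometer 0.26.
Greedy by ratio would take hyperspectral sensor + multispectral imager + gas sampler + magnetometer + anemometer: 1356 g used, total 407.
The 361 g tied up in hyperspectral sensor and gas sampler is better spent on GPS-RTK module — total rises to 413 (1373 g).
Next best is hyperspectral sensor + multispectral imager + gas sampler + magnetometer + anemometer at 407 (1356 g) — short by 6.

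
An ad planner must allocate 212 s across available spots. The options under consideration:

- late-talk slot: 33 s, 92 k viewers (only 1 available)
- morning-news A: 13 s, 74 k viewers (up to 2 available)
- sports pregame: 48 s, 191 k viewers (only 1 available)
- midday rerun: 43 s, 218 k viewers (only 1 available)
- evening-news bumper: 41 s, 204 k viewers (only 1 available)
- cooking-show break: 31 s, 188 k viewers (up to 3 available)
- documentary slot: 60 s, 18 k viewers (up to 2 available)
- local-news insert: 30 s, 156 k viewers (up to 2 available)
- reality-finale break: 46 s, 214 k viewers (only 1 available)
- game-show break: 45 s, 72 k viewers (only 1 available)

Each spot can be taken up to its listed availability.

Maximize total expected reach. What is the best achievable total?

A density-first pass picks late-talk slot + 2×morning-news A + 3×cooking-show break + 2×local-news insert — 1116 at 212 s.
Dropping late-talk slot and morning-news A frees 46 s; slotting in midday rerun (43 s) lifts the total to 1168 at 209 s.
That's the maximum — no swap from here does better than 1168.

1168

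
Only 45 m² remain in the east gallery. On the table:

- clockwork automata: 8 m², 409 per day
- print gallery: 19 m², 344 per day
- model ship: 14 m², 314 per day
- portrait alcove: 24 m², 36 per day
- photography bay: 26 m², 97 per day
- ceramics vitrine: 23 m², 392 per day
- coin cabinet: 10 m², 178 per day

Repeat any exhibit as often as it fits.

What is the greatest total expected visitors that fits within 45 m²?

Taking 5×clockwork automata: 40 m² used, 2045 in expected visitors.
No other feasible combination exceeds 2045.

2045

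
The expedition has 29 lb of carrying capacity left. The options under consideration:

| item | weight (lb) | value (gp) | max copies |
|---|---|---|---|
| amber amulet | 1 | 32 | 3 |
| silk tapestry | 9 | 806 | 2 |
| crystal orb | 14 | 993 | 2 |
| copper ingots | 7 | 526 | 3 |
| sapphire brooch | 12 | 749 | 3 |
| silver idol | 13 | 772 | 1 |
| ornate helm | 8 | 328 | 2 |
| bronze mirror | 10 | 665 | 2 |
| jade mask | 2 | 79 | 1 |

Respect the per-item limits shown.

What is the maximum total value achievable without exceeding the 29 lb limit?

Density check — silk tapestry 89.56, copper ingots 75.14, crystal orb 70.93, bronze mirror 66.50 are the best per lb.
Taking the top-ratio items first gives 2×amber amulet + 2×silk tapestry + copper ingots + jade mask for 2281 (29 lb).
The 10 lb tied up in amber amulet and copper ingots and jade mask is better spent on bronze mirror — total rises to 2309 (29 lb).
No other feasible combination exceeds 2309.

2309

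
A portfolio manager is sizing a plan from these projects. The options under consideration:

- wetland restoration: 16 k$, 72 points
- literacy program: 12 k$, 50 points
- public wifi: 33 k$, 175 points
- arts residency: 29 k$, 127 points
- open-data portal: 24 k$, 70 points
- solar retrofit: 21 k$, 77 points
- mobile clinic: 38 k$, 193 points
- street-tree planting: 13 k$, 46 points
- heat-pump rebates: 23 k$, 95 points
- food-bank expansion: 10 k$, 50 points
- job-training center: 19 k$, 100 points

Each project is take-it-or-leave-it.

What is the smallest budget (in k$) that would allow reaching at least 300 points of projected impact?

62

Look for the lowest-budget combination reaching 300.
public wifi + arts residency: 302 projected impact at 62 k$.
Any bundle with less than 62 k$ falls short of 300.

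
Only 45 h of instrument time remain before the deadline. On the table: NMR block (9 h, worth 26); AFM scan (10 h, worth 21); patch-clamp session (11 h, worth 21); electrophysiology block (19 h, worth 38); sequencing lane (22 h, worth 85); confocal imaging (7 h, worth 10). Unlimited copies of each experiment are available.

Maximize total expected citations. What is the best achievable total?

170

Best packing: 2×sequencing lane — 44 h, 170 total.
No other feasible combination exceeds 170.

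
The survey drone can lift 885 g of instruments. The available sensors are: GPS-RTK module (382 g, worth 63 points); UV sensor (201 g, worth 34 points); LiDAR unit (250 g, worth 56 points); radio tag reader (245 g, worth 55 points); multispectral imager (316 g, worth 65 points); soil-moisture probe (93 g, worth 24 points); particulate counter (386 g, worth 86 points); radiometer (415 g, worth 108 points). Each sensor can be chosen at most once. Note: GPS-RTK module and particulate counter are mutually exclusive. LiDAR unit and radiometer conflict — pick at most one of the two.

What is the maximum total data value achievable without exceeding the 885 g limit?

Taking the top-ratio sensors first gives radio tag reader + soil-moisture probe + radiometer for 187 (753 g).
Replace soil-moisture probe and radiometer with LiDAR unit + particulate counter: the trade gains 10 net, giving 197 at 881 g.
UV sensor + radio tag reader + radiometer matches that 197 at 861 g; no feasible combination exceeds it.

197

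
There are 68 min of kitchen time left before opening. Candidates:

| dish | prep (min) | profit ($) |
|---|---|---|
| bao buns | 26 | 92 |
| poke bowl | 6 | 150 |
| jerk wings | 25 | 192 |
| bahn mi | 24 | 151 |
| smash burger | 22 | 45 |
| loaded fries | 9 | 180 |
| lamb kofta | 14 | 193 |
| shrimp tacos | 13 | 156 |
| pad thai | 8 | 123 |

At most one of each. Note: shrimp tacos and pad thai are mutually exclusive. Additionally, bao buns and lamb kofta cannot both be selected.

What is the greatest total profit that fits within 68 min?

Taking poke bowl + jerk wings + loaded fries + lamb kofta + shrimp tacos: 67 min used, 871 in profit.
Next best is poke bowl + jerk wings + loaded fries + lamb kofta + pad thai at 838 (62 min) — short by 33.

871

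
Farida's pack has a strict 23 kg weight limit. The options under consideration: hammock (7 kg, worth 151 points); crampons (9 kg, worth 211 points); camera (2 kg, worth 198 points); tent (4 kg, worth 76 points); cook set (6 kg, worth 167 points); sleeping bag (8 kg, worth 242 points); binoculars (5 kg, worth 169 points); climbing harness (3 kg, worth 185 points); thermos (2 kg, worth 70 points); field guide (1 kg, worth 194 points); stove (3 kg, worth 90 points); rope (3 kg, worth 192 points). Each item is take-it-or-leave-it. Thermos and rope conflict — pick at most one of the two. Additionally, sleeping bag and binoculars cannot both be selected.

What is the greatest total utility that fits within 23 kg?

1195

Camera + cook set + binoculars + climbing harness + field guide + stove + rope uses 23 of the 23 kg and totals 1195.
That's the maximum — no feasible swap from here does better than 1195.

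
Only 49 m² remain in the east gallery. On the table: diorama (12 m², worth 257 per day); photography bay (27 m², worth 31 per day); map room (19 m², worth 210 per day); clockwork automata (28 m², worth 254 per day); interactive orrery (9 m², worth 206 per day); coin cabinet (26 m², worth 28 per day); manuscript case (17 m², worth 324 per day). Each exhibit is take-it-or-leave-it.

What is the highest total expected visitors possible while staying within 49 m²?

By expected visitors per m²: interactive orrery 22.89, diorama 21.42, manuscript case 19.06 lead.
Filling by ratio: diorama + interactive orrery + manuscript case for 787, with 11 m² left unused.
Replace interactive orrery with map room: the trade gains 4 net, giving 791 at 48 m².
The spare 1 m² is too small for any remaining exhibit, and no exchange beats 791.

791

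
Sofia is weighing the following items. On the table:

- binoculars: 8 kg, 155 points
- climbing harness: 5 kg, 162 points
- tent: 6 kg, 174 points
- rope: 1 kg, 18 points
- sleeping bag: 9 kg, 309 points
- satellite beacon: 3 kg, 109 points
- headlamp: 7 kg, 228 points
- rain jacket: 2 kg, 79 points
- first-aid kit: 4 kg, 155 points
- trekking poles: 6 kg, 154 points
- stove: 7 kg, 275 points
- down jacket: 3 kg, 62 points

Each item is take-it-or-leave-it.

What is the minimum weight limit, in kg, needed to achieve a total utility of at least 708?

20

Look for the lowest-weight combination reaching 708.
Taking rope + sleeping bag + satellite beacon + stove gives 711 (≥ 708) for 20 kg.
No combination under 20 kg hits 708.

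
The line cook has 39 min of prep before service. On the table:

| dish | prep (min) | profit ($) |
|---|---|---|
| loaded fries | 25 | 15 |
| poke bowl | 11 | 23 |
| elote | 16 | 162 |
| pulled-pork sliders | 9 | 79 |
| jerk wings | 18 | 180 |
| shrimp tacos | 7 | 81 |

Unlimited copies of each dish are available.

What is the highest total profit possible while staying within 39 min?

Taking the top-ratio dishes first gives 5×shrimp tacos for 405 (35 min).
The 14 min tied up in 2×shrimp tacos is better spent on jerk wings — total rises to 423 (39 min).
That's the maximum — no swap from here does better than 423.

423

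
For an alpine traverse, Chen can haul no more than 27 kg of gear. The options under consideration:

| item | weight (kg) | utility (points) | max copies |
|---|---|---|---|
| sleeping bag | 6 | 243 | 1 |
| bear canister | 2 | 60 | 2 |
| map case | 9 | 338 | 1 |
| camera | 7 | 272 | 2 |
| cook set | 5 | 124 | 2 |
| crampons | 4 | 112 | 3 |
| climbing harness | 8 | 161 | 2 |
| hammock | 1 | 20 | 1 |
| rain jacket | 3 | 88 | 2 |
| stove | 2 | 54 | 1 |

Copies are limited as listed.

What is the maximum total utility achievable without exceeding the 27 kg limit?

Taking the top-ratio items first gives sleeping bag + 2×bear canister + 2×camera + rain jacket for 995 (27 kg).
Replace sleeping bag and rain jacket with map case: the trade gains 7 net, giving 1002 at 27 kg.
No other feasible combination exceeds 1002.

1002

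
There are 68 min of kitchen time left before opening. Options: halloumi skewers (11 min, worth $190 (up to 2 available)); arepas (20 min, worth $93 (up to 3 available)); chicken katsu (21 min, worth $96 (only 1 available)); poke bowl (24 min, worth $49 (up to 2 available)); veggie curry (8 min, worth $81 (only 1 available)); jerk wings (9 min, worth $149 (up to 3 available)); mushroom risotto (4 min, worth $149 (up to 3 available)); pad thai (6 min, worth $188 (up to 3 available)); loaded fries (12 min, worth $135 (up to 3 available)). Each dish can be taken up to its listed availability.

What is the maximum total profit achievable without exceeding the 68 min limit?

1648

Ranking by ratio (profit/min): mushroom risotto 37.25, pad thai 31.33, halloumi skewers 17.27.
The ratio heuristic lands on 2×halloumi skewers + jerk wings + 3×mushroom risotto + 3×pad thai (1540) but leaves 7 min idle.
Replace halloumi skewers with 2×jerk wings: the trade gains 108 net, giving 1648 at 68 min.
Every other selection either busts 68 min or exceeds an availability limit or fails to beat 1648.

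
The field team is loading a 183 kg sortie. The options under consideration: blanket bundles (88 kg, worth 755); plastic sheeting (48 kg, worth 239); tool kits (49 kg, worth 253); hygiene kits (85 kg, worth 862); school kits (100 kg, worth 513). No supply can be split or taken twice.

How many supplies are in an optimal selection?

Optimal total is 1617.
blanket bundles + hygiene kits hits 1617 at 173 kg.
Any selection reaching 1617 contains exactly 2 supplies.

2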